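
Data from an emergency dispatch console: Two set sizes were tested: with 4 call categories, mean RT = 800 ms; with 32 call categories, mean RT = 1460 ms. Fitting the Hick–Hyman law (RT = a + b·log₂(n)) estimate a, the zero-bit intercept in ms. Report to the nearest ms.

360 ms

Slope: b = (1460 − 800) / (log₂ 32 − log₂ 4) = 660/3.0000 = 220 ms/bit.
Intercept: a = 800 − 220·log₂(4) = 360.000 ms.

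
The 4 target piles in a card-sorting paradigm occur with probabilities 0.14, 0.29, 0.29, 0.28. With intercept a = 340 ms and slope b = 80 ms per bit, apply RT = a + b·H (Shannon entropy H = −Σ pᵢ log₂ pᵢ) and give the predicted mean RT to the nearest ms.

H = 0.14·log₂(1/0.14) + 0.29·log₂(1/0.29) + 0.29·log₂(1/0.29) + 0.28·log₂(1/0.28) = 1.9471 bits.
RT = 340 + 80 × 1.9471 = 495.77 ms.

496 ms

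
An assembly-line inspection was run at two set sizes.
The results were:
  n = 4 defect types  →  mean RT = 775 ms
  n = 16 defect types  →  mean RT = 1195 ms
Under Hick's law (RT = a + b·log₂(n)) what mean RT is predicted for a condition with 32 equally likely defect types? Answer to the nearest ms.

1405 ms

RT is linear in log₂ n, so two points fix the line:
  b = (1195 − 775) / (log₂ 16 − log₂ 4) = 420 / (4 − 2) = 210 ms/bit
  a = 775 − 210 × 2 = 355 ms
Then RT(32) = 355 + 210 × log₂ 32 = 355 + 210 × 5 ≈ 1405.000 ms.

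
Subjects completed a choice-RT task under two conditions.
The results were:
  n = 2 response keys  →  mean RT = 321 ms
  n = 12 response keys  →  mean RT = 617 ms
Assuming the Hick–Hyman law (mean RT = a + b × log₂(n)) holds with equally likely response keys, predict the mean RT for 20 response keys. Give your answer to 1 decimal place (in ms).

Fit slope and intercept:
  b = (617 − 321) / (log₂ 12 − log₂ 2) = 296 / (3.5850 − 1) = 114.508 ms/bit
  a = 321 − 114.508 × 1 = 206.492 ms
Then RT(20) = 206.492 + 114.508 × log₂ 20 = 206.492 + 114.508 × 4.3219 ≈ 701.389 ms.

701.4 ms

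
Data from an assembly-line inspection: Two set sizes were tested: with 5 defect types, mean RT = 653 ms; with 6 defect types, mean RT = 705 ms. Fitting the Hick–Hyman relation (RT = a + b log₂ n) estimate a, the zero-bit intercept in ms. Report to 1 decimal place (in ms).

194.0 ms

Slope: b = (705 − 653) / (log₂ 6 − log₂ 5) = 52/0.2630 = 197.693 ms/bit.
Intercept: a = 653 − 197.693·log₂(5) = 193.972 ms.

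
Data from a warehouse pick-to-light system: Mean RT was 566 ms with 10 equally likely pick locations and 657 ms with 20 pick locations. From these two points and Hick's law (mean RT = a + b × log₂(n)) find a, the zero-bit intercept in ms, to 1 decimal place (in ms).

263.7 ms

b = (RT₂ − RT₁)/(log₂ n₂ − log₂ n₁) = (657 − 566)/(4.3219 − 3.3219) = 91.000 ms/bit.
Intercept: a = 566 − 91.000·log₂(10) = 263.705 ms.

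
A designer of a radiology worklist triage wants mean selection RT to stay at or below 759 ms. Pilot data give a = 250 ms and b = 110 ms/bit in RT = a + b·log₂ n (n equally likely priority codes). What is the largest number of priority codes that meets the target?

24

Information budget: (759 − 250)/110 = 4.6273 bits, so n ≤ 2^4.6273 = 24.714 → at most 24.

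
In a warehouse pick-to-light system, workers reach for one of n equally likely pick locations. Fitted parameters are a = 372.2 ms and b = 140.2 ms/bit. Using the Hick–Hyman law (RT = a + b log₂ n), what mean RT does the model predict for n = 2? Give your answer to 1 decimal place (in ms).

512.4 ms

log₂(2) = 1 bits, so RT = 372.2 + 140.2 × 1 ≈ 512.400 ms.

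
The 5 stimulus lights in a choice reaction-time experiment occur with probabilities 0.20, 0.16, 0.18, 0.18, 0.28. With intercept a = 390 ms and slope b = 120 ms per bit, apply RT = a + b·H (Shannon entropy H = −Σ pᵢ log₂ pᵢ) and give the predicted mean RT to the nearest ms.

H = 0.20·log₂(1/0.20) + 0.16·log₂(1/0.16) + 0.18·log₂(1/0.18) + 0.18·log₂(1/0.18) + 0.28·log₂(1/0.28) = 2.2922 bits.
RT = 390 + 120 × 2.2922 = 665.07 ms.

665 ms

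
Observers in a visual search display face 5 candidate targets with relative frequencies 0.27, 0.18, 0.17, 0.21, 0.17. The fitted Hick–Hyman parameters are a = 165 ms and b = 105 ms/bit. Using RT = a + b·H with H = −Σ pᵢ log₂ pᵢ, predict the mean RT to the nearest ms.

H = 0.27·log₂(1/0.27) + 0.18·log₂(1/0.18) + 0.17·log₂(1/0.17) + 0.21·log₂(1/0.21) + 0.17·log₂(1/0.17) = 2.2973 bits.
RT = 165 + 105 × 2.2973 = 406.22 ms.

406 ms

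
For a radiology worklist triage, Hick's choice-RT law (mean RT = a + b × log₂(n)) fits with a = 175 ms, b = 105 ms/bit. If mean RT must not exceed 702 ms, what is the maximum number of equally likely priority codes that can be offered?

Information budget: (702 − 175)/105 = 5.0190 bits, so n ≤ 2^5.0190 = 32.425 → at most 32.

32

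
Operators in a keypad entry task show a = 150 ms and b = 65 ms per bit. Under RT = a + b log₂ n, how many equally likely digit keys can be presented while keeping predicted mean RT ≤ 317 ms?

65·log₂ n ≤ 317 − 150 = 167, giving log₂ n ≤ 2.5692 and n ≤ 5.935. The largest whole number is 5.

5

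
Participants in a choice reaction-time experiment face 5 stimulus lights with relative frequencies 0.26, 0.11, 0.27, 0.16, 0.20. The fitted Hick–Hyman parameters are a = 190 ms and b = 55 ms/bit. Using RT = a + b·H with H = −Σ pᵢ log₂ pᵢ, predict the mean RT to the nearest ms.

Entropy contributions −pᵢ log₂ pᵢ: 0.5053, 0.3503, 0.5100, 0.4230, 0.4644; sum H = 2.2530 bits.
RT = a + bH = 190 + 55·2.2530 = 313.91 ms.

314 ms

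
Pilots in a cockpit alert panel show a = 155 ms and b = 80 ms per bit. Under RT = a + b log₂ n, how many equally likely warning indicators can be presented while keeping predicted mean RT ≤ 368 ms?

6

Set 155 + 80·log₂ n ≤ 368 → log₂ n ≤ (368 − 155)/80 = 2.6625.
So n ≤ 2^2.6625 = 6.331; the largest integer n is 6.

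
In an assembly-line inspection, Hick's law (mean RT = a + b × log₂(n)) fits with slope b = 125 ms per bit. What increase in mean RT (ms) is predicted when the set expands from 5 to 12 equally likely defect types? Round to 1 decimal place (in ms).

157.9 ms

The intercept a cancels: ΔRT = b·(log₂ n₂ − log₂ n₁) = b·log₂(n₂/n₁).
log₂(12) − log₂(5) = 3.5850 − 2.3219 = 1.2630.
ΔRT = 125 × 1.2630 = 157.879 ms.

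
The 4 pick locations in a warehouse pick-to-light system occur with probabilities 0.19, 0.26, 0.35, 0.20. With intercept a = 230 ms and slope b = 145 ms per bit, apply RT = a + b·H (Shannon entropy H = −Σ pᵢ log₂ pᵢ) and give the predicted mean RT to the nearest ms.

513 ms

H = 0.19·log₂(1/0.19) + 0.26·log₂(1/0.26) + 0.35·log₂(1/0.35) + 0.20·log₂(1/0.20) = 1.9550 bits.
RT = 230 + 145 × 1.9550 = 513.48 ms.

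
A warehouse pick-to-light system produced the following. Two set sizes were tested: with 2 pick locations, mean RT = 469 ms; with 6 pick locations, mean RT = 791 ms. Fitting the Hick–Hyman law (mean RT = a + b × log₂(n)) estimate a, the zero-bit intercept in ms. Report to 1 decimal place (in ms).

265.8 ms

b = (RT₂ − RT₁)/(log₂ n₂ − log₂ n₁) = (791 − 469)/(2.5850 − 1) = 203.159 ms/bit.
Intercept: a = 469 − 203.159·log₂(2) = 265.841 ms.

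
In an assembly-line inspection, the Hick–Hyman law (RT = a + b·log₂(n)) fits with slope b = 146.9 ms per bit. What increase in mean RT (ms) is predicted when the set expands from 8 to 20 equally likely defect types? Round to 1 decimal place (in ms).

194.2 ms

ΔRT = (a + b log₂ n₂) − (a + b log₂ n₁) = b·(log₂ n₂ − log₂ n₁).
log₂(20) − log₂(8) = 4.3219 − 3 = 1.3219.
ΔRT = 146.9 × 1.3219 = 194.191 ms.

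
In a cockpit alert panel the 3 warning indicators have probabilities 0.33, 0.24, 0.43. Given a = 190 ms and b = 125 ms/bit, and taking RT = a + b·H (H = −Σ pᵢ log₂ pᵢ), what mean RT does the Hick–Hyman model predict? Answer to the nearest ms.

H = 0.33·log₂(1/0.33) + 0.24·log₂(1/0.24) + 0.43·log₂(1/0.43) = 1.5455 bits.
RT = 190 + 125 × 1.5455 = 383.19 ms.

383 ms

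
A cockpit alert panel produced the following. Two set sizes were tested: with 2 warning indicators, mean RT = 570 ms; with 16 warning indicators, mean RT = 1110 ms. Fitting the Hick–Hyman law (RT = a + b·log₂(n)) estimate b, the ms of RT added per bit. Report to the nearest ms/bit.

180 ms/bit

Slope: b = (1110 − 570) / (log₂ 16 − log₂ 2) = 540/3.0000 = 180 ms/bit.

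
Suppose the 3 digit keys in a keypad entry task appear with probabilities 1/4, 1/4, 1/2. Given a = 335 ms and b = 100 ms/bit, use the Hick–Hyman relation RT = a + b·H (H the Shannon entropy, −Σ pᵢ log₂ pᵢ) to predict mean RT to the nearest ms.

Each term −pᵢ log₂ pᵢ: 0.25·2 + 0.25·2 + 0.5·1; summed, H = 1.500 bits.
Mean RT = a + bH = 335 + 100·1.500 = 485.00 ms.

485 ms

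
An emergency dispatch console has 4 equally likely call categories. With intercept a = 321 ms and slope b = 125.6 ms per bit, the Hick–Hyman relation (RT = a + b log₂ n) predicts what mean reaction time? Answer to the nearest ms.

log₂(4) = 2 bits, so RT = 321 + 125.6 × 2 ≈ 572.200 ms.

572 ms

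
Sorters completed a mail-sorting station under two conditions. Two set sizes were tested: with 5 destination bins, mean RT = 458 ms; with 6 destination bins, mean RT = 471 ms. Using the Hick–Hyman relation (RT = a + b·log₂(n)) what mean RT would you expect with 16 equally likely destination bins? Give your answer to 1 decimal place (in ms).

540.9 ms

RT is linear in log₂ n, so two points fix the line:
  b = (471 − 458) / (log₂ 6 − log₂ 5) = 13 / (2.5850 − 2.3219) = 49.423 ms/bit
  a = 458 − 49.423 × 2.3219 = 343.243 ms
Then RT(16) = 343.243 + 49.423 × log₂ 16 = 343.243 + 49.423 × 4 ≈ 540.936 ms.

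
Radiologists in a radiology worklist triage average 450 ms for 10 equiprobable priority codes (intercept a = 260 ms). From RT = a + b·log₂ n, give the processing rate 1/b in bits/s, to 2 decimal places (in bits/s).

17.48 bits/s

Choice component = 450 − 260 = 190 ms over log₂(10) = 3.3219 bits.
b = 190 / 3.3219 = 57.196 ms/bit, so 1/b = 17.484 bits/s.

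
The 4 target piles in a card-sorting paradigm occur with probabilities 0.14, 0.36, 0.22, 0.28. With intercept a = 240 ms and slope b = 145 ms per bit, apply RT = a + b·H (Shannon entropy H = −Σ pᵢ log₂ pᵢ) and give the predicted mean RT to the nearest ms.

519 ms

Entropy contributions −pᵢ log₂ pᵢ: 0.3971, 0.5306, 0.4806, 0.5142; sum H = 1.9225 bits.
RT = a + bH = 240 + 145·1.9225 = 518.77 ms.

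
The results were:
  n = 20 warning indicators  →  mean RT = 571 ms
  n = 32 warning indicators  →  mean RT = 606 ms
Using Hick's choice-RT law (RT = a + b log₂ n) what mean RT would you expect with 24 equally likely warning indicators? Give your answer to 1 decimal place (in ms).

584.6 ms

Solve the two-equation system in a and b:
  b = (606 − 571) / (log₂ 32 − log₂ 20) = 35 / (5 − 4.3219) = 51.617 ms/bit
  a = 571 − 51.617 × 4.3219 = 347.915 ms
Then RT(24) = 347.915 + 51.617 × log₂ 24 = 347.915 + 51.617 × 4.5850 ≈ 584.577 ms.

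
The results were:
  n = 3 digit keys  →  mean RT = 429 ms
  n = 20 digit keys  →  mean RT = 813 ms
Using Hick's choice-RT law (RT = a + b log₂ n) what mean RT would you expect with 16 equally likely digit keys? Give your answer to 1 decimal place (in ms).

767.8 ms

With log₂ n on the abscissa the relation is linear; from the two conditions:
  b = (813 − 429) / (log₂ 20 − log₂ 3) = 384 / (4.3219 − 1.5850) = 140.301 ms/bit
  a = 429 − 140.301 × 1.5850 = 206.628 ms
Then RT(16) = 206.628 + 140.301 × log₂ 16 = 206.628 + 140.301 × 4 ≈ 767.833 ms.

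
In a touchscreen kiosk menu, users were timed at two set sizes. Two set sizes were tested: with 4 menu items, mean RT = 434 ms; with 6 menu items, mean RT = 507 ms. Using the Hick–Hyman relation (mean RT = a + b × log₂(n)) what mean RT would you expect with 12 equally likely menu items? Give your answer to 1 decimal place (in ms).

RT is linear in log₂ n, so two points fix the line:
  b = (507 − 434) / (log₂ 6 − log₂ 4) = 73 / (2.5850 − 2) = 124.794 ms/bit
  a = 434 − 124.794 × 2 = 184.411 ms
Then RT(12) = 184.411 + 124.794 × log₂ 12 = 184.411 + 124.794 × 3.5850 ≈ 631.794 ms.

631.8 ms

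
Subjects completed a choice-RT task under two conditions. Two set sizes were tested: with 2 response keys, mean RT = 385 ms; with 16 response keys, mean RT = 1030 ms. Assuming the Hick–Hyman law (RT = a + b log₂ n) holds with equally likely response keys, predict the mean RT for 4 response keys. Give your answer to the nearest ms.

600 ms

Solve the two-equation system in a and b:
  b = (1030 − 385) / (log₂ 16 − log₂ 2) = 645 / (4 − 1) = 215 ms/bit
  a = 385 − 215 × 1 = 170 ms
Then RT(4) = 170 + 215 × log₂ 4 = 170 + 215 × 2 ≈ 600.000 ms.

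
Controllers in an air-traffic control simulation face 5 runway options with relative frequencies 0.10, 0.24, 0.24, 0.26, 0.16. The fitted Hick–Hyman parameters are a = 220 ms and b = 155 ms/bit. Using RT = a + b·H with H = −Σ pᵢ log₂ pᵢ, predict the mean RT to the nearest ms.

569 ms

Entropy contributions −pᵢ log₂ pᵢ: 0.3322, 0.4941, 0.4941, 0.5053, 0.4230; sum H = 2.2488 bits.
RT = a + bH = 220 + 155·2.2488 = 568.56 ms.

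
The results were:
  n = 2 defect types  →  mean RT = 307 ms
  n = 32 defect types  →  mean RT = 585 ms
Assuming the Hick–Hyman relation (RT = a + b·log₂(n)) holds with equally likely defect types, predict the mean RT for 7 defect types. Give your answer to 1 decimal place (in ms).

432.6 ms

Solve the two-equation system in a and b:
  b = (585 − 307) / (log₂ 32 − log₂ 2) = 278 / (5 − 1) = 69.500 ms/bit
  a = 307 − 69.500 × 1 = 237.500 ms
Then RT(7) = 237.500 + 69.500 × log₂ 7 = 237.500 + 69.500 × 2.8074 ≈ 432.611 ms.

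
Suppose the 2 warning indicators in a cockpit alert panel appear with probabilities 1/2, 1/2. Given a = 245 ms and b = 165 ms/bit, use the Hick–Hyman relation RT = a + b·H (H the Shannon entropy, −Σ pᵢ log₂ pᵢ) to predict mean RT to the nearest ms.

Each term −pᵢ log₂ pᵢ: 0.5·1 + 0.5·1; summed, H = 1.000 bits.
Mean RT = a + bH = 245 + 165·1.000 = 410.00 ms.

410 ms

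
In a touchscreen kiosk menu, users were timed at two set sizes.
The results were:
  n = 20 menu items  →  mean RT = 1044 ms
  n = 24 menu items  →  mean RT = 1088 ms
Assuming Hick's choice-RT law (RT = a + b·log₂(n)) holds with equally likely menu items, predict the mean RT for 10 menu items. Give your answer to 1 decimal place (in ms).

876.7 ms

RT is linear in log₂ n, so two points fix the line:
  b = (1088 − 1044) / (log₂ 24 − log₂ 20) = 44 / (4.5850 − 4.3219) = 167.278 ms/bit
  a = 1044 − 167.278 × 4.3219 = 321.034 ms
Then RT(10) = 321.034 + 167.278 × log₂ 10 = 321.034 + 167.278 × 3.3219 ≈ 876.722 ms.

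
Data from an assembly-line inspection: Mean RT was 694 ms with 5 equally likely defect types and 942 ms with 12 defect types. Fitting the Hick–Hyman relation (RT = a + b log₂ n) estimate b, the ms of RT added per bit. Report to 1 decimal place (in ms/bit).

Slope: b = (942 − 694) / (log₂ 12 − log₂ 5) = 248/1.2630 = 196.353 ms/bit.

196.4 ms/bit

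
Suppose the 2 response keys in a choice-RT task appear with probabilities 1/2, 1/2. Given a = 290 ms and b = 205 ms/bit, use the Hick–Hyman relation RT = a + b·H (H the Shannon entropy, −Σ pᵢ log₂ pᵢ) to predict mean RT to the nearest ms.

495 ms

H = −Σ pᵢ log₂ pᵢ = 0.5·1 + 0.5·1 = 1.000 bits.
RT = 290 + 205 × 1.000 = 495.00 ms.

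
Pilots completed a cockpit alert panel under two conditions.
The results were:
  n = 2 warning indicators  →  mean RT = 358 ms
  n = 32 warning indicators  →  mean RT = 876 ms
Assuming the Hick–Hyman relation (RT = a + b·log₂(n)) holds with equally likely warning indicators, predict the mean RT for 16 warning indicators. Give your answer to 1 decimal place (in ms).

746.5 ms

Fit slope and intercept:
  b = (876 − 358) / (log₂ 32 − log₂ 2) = 518 / (5 − 1) = 129.500 ms/bit
  a = 358 − 129.500 × 1 = 228.500 ms
Then RT(16) = 228.500 + 129.500 × log₂ 16 = 228.500 + 129.500 × 4 ≈ 746.500 ms.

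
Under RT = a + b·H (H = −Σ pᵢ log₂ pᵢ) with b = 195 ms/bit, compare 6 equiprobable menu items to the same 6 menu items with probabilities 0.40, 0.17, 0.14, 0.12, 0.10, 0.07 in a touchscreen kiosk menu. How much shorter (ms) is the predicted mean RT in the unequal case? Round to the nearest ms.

50 ms

Equiprobable entropy H₀ = log₂ 6 = 2.5850 bits.
Skewed entropy H = −Σ pᵢ log₂ pᵢ = 2.3283 bits.
ΔRT = b·(H₀ − H) = 195 × 0.2567 = 50.05 ms.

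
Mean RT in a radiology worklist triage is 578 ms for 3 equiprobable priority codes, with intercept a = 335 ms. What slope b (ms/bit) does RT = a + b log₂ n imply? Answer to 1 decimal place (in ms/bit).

log₂(3) = 1.5850 bits.
b = (RT − a)/log₂ n = (578 − 335) / 1.5850 = 153.316 ms/bit.

153.3 ms/bit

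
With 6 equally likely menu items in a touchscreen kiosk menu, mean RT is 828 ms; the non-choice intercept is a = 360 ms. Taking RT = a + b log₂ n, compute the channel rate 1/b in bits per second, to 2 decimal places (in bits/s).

5.52 bits/s

Choice component = 828 − 360 = 468 ms over log₂(6) = 2.5850 bits.
b = 468 / 2.5850 = 181.047 ms/bit, so 1/b = 5.523 bits/s.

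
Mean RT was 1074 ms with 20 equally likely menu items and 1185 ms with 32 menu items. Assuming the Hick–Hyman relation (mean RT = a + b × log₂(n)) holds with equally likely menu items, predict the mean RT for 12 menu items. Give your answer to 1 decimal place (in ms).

953.4 ms

Fit slope and intercept:
  b = (1185 − 1074) / (log₂ 32 − log₂ 20) = 111 / (5 − 4.3219) = 163.699 ms/bit
  a = 1074 − 163.699 × 4.3219 = 366.503 ms
Then RT(12) = 366.503 + 163.699 × log₂ 12 = 366.503 + 163.699 × 3.5850 ≈ 953.359 ms.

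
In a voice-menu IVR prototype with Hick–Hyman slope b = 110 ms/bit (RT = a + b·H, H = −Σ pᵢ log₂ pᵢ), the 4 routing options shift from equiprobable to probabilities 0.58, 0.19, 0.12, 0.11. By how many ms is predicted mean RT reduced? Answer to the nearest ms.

Equiprobable entropy H₀ = log₂ 4 = 2.0000 bits.
Skewed entropy H = −Σ pᵢ log₂ pᵢ = 1.6284 bits.
ΔRT = b·(H₀ − H) = 110 × 0.3716 = 40.88 ms.

41 ms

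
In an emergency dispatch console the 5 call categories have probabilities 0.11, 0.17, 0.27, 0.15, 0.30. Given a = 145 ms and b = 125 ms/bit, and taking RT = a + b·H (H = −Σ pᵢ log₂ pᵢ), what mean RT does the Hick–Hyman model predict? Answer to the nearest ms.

423 ms

H = 0.11·log₂(1/0.11) + 0.17·log₂(1/0.17) + 0.27·log₂(1/0.27) + 0.15·log₂(1/0.15) + 0.30·log₂(1/0.30) = 2.2265 bits.
RT = 145 + 125 × 2.2265 = 423.32 ms.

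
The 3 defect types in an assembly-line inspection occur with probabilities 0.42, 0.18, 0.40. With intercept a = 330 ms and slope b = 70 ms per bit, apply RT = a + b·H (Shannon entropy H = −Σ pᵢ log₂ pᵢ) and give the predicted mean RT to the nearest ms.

H = 0.42·log₂(1/0.42) + 0.18·log₂(1/0.18) + 0.40·log₂(1/0.40) = 1.4997 bits.
RT = 330 + 70 × 1.4997 = 434.98 ms.

435 ms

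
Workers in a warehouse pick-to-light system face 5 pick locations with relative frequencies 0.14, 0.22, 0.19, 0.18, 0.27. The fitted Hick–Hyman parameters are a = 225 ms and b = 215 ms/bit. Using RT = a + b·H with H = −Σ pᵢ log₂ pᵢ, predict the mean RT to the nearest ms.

717 ms

Entropy contributions −pᵢ log₂ pᵢ: 0.3971, 0.4806, 0.4552, 0.4453, 0.5100; sum H = 2.2882 bits.
RT = a + bH = 225 + 215·2.2882 = 716.97 ms.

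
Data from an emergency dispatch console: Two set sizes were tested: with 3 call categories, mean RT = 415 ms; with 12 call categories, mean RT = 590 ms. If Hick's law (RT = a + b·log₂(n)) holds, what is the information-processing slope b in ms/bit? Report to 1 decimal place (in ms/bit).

87.5 ms/bit

b = (RT₂ − RT₁)/(log₂ n₂ − log₂ n₁) = (590 − 415)/(3.5850 − 1.5850) = 87.500 ms/bit.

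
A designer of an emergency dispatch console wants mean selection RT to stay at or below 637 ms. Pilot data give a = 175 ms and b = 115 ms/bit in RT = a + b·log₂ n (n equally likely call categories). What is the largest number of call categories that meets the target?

16

Information budget: (637 − 175)/115 = 4.0174 bits, so n ≤ 2^4.0174 = 16.194 → at most 16.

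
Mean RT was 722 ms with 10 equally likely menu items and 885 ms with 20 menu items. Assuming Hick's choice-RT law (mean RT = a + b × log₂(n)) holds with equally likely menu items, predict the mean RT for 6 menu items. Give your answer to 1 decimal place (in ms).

601.9 ms

RT is linear in log₂ n, so two points fix the line:
  b = (885 − 722) / (log₂ 20 − log₂ 10) = 163 / (4.3219 − 3.3219) = 163.000 ms/bit
  a = 722 − 163.000 × 3.3219 = 180.526 ms
Then RT(6) = 180.526 + 163.000 × log₂ 6 = 180.526 + 163.000 × 2.5850 ≈ 601.875 ms.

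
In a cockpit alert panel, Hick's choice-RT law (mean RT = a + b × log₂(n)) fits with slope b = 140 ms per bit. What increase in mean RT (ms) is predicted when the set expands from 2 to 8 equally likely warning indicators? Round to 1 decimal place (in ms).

280.0 ms

The intercept a cancels: ΔRT = b·(log₂ n₂ − log₂ n₁) = b·log₂(n₂/n₁).
log₂(8) − log₂(2) = log₂(8/2) = log₂(4) = 2.
ΔRT = 140 × 2.0000 = 280.000 ms.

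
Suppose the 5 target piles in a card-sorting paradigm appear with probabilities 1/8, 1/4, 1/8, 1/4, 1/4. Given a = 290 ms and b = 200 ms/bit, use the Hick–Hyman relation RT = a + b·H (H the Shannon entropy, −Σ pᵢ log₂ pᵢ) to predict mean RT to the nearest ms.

Each term −pᵢ log₂ pᵢ: 0.125·3 + 0.25·2 + 0.125·3 + 0.25·2 + 0.25·2; summed, H = 2.250 bits.
Mean RT = a + bH = 290 + 200·2.250 = 740.00 ms.

740 ms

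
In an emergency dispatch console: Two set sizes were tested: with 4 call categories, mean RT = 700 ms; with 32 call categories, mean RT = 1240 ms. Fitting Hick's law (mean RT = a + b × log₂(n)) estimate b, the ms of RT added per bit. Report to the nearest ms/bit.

b = (RT₂ − RT₁)/(log₂ n₂ − log₂ n₁) = (1240 − 700)/(5 − 2) = 180 ms/bit.

180 ms/bit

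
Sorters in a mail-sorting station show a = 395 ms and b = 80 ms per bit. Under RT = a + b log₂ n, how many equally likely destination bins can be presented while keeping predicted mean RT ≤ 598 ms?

Set 395 + 80·log₂ n ≤ 598 → log₂ n ≤ (598 − 395)/80 = 2.5375.
So n ≤ 2^2.5375 = 5.806; the largest integer n is 5.

5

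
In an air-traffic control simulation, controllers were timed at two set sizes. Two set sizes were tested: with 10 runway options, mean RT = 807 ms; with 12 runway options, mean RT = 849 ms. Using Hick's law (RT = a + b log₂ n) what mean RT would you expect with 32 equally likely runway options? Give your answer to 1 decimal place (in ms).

With log₂ n on the abscissa the relation is linear; from the two conditions:
  b = (849 − 807) / (log₂ 12 − log₂ 10) = 42 / (3.5850 − 3.3219) = 159.675 ms/bit
  a = 807 − 159.675 × 3.3219 = 276.571 ms
Then RT(32) = 276.571 + 159.675 × log₂ 32 = 276.571 + 159.675 × 5 ≈ 1074.946 ms.

1074.9 ms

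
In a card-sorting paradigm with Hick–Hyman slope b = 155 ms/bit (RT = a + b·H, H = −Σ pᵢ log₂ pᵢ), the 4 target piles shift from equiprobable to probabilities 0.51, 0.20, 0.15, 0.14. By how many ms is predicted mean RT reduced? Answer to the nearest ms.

36 ms

The RT saving is b·ΔH. Equiprobable H₀ = log₂(4) = 2.0000 bits; with the given probabilities H = 1.7675 bits.
b·(H₀ − H) = 155 × (2.0000 − 1.7675) = 36.04 ms.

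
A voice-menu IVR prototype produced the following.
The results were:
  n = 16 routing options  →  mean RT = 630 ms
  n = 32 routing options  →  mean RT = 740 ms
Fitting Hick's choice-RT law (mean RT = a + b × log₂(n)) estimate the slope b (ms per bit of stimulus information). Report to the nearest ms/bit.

110 ms/bit

Slope: b = (740 − 630) / (log₂ 32 − log₂ 16) = 110/1.0000 = 110 ms/bit.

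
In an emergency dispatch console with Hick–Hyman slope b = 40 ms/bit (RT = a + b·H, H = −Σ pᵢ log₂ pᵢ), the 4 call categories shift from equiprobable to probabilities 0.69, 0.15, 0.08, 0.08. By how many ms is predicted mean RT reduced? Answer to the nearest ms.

25 ms

The RT saving is b·ΔH. Equiprobable H₀ = log₂(4) = 2.0000 bits; with the given probabilities H = 1.3629 bits.
b·(H₀ − H) = 40 × (2.0000 − 1.3629) = 25.48 ms.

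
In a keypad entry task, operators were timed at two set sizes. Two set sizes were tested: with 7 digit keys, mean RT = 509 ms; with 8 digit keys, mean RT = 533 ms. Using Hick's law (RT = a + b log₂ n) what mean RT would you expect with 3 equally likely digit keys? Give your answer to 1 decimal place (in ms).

RT is linear in log₂ n, so two points fix the line:
  b = (533 − 509) / (log₂ 8 − log₂ 7) = 24 / (3 − 2.8074) = 124.581 ms/bit
  a = 509 − 124.581 × 2.8074 = 159.256 ms
Then RT(3) = 159.256 + 124.581 × log₂ 3 = 159.256 + 124.581 × 1.5850 ≈ 356.713 ms.

356.7 ms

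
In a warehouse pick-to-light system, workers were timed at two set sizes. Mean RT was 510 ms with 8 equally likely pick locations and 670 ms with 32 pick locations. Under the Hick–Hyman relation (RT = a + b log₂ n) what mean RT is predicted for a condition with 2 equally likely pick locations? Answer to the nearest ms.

350 ms

Solve the two-equation system in a and b:
  b = (670 − 510) / (log₂ 32 − log₂ 8) = 160 / (5 − 3) = 80 ms/bit
  a = 510 − 80 × 3 = 270 ms
Then RT(2) = 270 + 80 × log₂ 2 = 270 + 80 × 1 ≈ 350.000 ms.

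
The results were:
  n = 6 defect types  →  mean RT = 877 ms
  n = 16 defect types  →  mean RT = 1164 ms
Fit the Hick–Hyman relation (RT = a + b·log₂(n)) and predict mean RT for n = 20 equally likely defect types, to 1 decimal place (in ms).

Solve the two-equation system in a and b:
  b = (1164 − 877) / (log₂ 16 − log₂ 6) = 287 / (4 − 2.5850) = 202.821 ms/bit
  a = 877 − 202.821 × 2.5850 = 352.714 ms
Then RT(20) = 352.714 + 202.821 × log₂ 20 = 352.714 + 202.821 × 4.3219 ≈ 1229.294 ms.

1229.3 ms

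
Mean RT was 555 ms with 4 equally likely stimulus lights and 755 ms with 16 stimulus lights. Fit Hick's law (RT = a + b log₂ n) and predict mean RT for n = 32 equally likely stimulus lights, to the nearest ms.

RT is linear in log₂ n, so two points fix the line:
  b = (755 − 555) / (log₂ 16 − log₂ 4) = 200 / (4 − 2) = 100 ms/bit
  a = 555 − 100 × 2 = 355 ms
Then RT(32) = 355 + 100 × log₂ 32 = 355 + 100 × 5 ≈ 855.000 ms.

855 ms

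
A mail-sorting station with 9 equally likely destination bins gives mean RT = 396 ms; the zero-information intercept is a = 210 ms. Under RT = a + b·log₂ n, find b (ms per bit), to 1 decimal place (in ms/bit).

58.7 ms/bit

b = (396 − 210) / log₂(9) = 186 / 3.1699 = 58.676 ms/bit.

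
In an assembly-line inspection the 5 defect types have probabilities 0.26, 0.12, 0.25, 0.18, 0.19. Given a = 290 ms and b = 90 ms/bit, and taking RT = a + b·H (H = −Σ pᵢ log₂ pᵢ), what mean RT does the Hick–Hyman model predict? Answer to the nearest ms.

495 ms

H = 0.26·log₂(1/0.26) + 0.12·log₂(1/0.12) + 0.25·log₂(1/0.25) + 0.18·log₂(1/0.18) + 0.19·log₂(1/0.19) = 2.2729 bits.
RT = 290 + 90 × 2.2729 = 494.56 ms.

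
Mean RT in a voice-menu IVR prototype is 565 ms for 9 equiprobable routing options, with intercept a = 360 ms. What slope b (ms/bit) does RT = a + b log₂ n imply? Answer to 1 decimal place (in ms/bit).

64.7 ms/bit

log₂(9) = 3.1699 bits.
b = (RT − a)/log₂ n = (565 − 360) / 3.1699 = 64.670 ms/bit.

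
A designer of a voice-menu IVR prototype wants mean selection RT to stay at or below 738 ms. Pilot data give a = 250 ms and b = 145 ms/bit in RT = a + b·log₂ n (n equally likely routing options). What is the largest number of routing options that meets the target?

10

145·log₂ n ≤ 738 − 250 = 488, giving log₂ n ≤ 3.3655 and n ≤ 10.307. The largest whole number is 10.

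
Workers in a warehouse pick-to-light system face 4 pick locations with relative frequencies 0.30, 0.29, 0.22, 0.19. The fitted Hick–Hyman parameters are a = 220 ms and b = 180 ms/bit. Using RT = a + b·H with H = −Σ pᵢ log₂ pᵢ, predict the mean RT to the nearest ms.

Entropy contributions −pᵢ log₂ pᵢ: 0.5211, 0.5179, 0.4806, 0.4552; sum H = 1.9748 bits.
RT = a + bH = 220 + 180·1.9748 = 575.46 ms.

575 ms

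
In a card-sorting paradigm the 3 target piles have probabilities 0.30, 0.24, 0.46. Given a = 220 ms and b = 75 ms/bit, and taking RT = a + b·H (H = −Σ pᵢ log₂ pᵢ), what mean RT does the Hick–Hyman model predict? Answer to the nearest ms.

335 ms

Entropy contributions −pᵢ log₂ pᵢ: 0.5211, 0.4941, 0.5153; sum H = 1.5306 bits.
RT = a + bH = 220 + 75·1.5306 = 334.79 ms.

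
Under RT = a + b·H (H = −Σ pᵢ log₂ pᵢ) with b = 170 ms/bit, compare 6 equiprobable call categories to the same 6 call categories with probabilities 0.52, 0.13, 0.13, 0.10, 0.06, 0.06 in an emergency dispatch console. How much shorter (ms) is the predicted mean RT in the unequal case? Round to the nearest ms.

87 ms

The RT saving is b·ΔH. Equiprobable H₀ = log₂(6) = 2.5850 bits; with the given probabilities H = 2.0751 bits.
b·(H₀ − H) = 170 × (2.5850 − 2.0751) = 86.67 ms.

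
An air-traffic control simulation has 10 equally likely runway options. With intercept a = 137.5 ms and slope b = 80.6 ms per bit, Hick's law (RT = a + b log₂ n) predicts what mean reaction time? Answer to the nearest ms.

405 ms

log₂(10) = 3.3219 bits, so RT = 137.5 + 80.6 × 3.3219 ≈ 405.247 ms.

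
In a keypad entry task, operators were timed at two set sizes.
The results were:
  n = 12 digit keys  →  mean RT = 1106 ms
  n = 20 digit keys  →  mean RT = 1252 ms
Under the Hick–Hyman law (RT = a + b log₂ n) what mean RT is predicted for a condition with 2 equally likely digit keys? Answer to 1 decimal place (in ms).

Solve the two-equation system in a and b:
  b = (1252 − 1106) / (log₂ 20 − log₂ 12) = 146 / (4.3219 − 3.5850) = 198.110 ms/bit
  a = 1106 − 198.110 × 3.5850 = 395.784 ms
Then RT(2) = 395.784 + 198.110 × log₂ 2 = 395.784 + 198.110 × 1 ≈ 593.894 ms.

593.9 ms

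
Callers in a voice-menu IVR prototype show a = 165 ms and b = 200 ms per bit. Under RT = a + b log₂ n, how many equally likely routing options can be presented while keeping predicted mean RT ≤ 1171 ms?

32

200·log₂ n ≤ 1171 − 165 = 1006, giving log₂ n ≤ 5.0300 and n ≤ 32.672. The largest whole number is 32.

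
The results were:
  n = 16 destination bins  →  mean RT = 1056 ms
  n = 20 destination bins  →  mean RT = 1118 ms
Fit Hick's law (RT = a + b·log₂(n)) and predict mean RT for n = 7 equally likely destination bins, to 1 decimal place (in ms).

Solve the two-equation system in a and b:
  b = (1118 − 1056) / (log₂ 20 − log₂ 16) = 62 / (4.3219 − 4) = 192.590 ms/bit
  a = 1056 − 192.590 × 4 = 285.642 ms
Then RT(7) = 285.642 + 192.590 × log₂ 7 = 285.642 + 192.590 × 2.8074 ≈ 826.309 ms.

826.3 ms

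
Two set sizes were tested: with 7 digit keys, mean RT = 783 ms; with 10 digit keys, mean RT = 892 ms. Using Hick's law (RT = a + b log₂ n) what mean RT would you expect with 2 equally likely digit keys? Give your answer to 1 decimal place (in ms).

400.2 ms

RT is linear in log₂ n, so two points fix the line:
  b = (892 − 783) / (log₂ 10 − log₂ 7) = 109 / (3.3219 − 2.8074) = 211.826 ms/bit
  a = 783 − 211.826 × 2.8074 = 188.329 ms
Then RT(2) = 188.329 + 211.826 × log₂ 2 = 188.329 + 211.826 × 1 ≈ 400.155 ms.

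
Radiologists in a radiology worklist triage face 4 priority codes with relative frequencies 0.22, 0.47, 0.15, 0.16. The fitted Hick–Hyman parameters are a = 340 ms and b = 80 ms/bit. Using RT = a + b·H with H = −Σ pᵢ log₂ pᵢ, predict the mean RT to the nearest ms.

486 ms

H = 0.22·log₂(1/0.22) + 0.47·log₂(1/0.47) + 0.15·log₂(1/0.15) + 0.16·log₂(1/0.16) = 1.8261 bits.
RT = 340 + 80 × 1.8261 = 486.09 ms.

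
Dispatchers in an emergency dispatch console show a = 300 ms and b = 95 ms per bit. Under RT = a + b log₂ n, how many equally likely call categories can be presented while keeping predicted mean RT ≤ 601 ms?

95·log₂ n ≤ 601 − 300 = 301, giving log₂ n ≤ 3.1684 and n ≤ 8.991. The largest whole number is 8.

8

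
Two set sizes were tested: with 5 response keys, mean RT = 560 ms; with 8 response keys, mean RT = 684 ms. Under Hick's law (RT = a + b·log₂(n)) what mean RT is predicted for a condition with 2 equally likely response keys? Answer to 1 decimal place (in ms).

With log₂ n on the abscissa the relation is linear; from the two conditions:
  b = (684 − 560) / (log₂ 8 − log₂ 5) = 124 / (3 − 2.3219) = 182.871 ms/bit
  a = 560 − 182.871 × 2.3219 = 135.386 ms
Then RT(2) = 135.386 + 182.871 × log₂ 2 = 135.386 + 182.871 × 1 ≈ 318.257 ms.

318.3 ms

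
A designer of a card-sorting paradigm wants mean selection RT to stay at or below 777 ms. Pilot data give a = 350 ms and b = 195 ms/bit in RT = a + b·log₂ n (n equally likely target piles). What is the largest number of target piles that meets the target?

Information budget: (777 − 350)/195 = 2.1897 bits, so n ≤ 2^2.1897 = 4.562 → at most 4.

4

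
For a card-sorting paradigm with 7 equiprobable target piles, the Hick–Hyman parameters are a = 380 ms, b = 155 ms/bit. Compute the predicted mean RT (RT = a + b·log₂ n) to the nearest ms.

log₂(7) = 2.8074 bits, so RT = 380 + 155 × 2.8074 ≈ 815.140 ms.

815 ms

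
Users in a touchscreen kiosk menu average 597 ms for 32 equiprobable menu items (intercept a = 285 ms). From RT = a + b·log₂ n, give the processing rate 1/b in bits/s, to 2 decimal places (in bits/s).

16.03 bits/s

Choice component = 597 − 285 = 312 ms over log₂(32) = 5 bits.
b = 312 / 5 = 62.400 ms/bit, so 1/b = 16.026 bits/s.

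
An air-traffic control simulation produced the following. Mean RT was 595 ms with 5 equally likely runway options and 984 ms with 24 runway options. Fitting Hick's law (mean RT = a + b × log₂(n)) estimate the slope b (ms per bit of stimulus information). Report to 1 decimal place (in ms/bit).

The slope on a log₂ axis is (984 − 595) / (4.5850 − 2.3219) = 171.893 ms/bit.

171.9 ms/bit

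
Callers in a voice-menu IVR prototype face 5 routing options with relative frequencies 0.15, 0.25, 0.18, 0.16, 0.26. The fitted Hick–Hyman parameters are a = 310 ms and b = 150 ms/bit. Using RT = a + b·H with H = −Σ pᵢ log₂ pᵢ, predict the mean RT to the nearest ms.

653 ms

H = 0.15·log₂(1/0.15) + 0.25·log₂(1/0.25) + 0.18·log₂(1/0.18) + 0.16·log₂(1/0.16) + 0.26·log₂(1/0.26) = 2.2842 bits.
RT = 310 + 150 × 2.2842 = 652.62 ms.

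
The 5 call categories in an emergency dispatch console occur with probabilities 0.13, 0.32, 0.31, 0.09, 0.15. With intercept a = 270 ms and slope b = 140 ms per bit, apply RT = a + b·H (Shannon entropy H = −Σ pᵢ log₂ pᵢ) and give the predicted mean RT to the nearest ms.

H = 0.13·log₂(1/0.13) + 0.32·log₂(1/0.32) + 0.31·log₂(1/0.31) + 0.09·log₂(1/0.09) + 0.15·log₂(1/0.15) = 2.1557 bits.
RT = 270 + 140 × 2.1557 = 571.79 ms.

572 ms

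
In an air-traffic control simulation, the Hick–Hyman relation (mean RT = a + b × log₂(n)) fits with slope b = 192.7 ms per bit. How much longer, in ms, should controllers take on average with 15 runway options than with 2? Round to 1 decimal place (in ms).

ΔRT = (a + b log₂ n₂) − (a + b log₂ n₁) = b·(log₂ n₂ − log₂ n₁).
log₂(15) − log₂(2) = 3.9069 − 1 = 2.9069.
ΔRT = 192.7 × 2.9069 = 560.158 ms.

560.2 ms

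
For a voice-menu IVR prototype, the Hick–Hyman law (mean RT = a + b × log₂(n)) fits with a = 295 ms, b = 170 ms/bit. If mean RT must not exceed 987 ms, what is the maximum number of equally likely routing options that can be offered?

Information budget: (987 − 295)/170 = 4.0706 bits, so n ≤ 2^4.0706 = 16.802 → at most 16.

16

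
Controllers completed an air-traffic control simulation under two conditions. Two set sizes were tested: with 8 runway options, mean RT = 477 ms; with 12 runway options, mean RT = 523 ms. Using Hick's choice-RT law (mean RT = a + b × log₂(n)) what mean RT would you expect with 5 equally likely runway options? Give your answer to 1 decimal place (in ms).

With log₂ n on the abscissa the relation is linear; from the two conditions:
  b = (523 − 477) / (log₂ 12 − log₂ 8) = 46 / (3.5850 − 3) = 78.638 ms/bit
  a = 477 − 78.638 × 3 = 241.087 ms
Then RT(5) = 241.087 + 78.638 × log₂ 5 = 241.087 + 78.638 × 2.3219 ≈ 423.678 ms.

423.7 ms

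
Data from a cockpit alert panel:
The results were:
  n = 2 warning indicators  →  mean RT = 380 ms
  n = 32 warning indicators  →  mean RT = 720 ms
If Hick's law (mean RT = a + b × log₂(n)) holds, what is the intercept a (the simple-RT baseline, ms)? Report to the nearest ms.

b = (RT₂ − RT₁)/(log₂ n₂ − log₂ n₁) = (720 − 380)/(5 − 1) = 85 ms/bit.
a = RT₁ − b·log₂ n₁ = 380 − 85 × 1 = 295.000 ms.

295 ms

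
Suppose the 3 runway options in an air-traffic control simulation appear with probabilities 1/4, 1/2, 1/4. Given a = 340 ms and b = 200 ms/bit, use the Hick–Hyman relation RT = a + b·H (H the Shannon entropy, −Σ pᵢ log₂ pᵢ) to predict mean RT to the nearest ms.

Each term −pᵢ log₂ pᵢ: 0.25·2 + 0.5·1 + 0.25·2; summed, H = 1.500 bits.
Mean RT = a + bH = 340 + 200·1.500 = 640.00 ms.

640 ms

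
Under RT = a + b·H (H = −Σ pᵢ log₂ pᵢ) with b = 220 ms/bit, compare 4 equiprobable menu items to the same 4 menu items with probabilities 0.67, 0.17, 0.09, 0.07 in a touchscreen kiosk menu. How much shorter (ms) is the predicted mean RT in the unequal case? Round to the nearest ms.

131 ms

The RT saving is b·ΔH. Equiprobable H₀ = log₂(4) = 2.0000 bits; with the given probabilities H = 1.4029 bits.
b·(H₀ − H) = 220 × (2.0000 − 1.4029) = 131.36 ms.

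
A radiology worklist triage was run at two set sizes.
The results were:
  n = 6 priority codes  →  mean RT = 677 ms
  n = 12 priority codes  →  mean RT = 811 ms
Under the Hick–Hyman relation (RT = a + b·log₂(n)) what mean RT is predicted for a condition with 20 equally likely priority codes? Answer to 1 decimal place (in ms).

909.8 ms

Fit slope and intercept:
  b = (811 − 677) / (log₂ 12 − log₂ 6) = 134 / (3.5850 − 2.5850) = 134.000 ms/bit
  a = 677 − 134.000 × 2.5850 = 330.615 ms
Then RT(20) = 330.615 + 134.000 × log₂ 20 = 330.615 + 134.000 × 4.3219 ≈ 909.753 ms.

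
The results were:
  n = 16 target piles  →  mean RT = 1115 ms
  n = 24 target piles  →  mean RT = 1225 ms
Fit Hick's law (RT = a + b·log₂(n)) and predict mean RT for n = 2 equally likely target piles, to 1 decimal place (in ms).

Fit slope and intercept:
  b = (1225 − 1115) / (log₂ 24 − log₂ 16) = 110 / (4.5850 − 4) = 188.046 ms/bit
  a = 1115 − 188.046 × 4 = 362.815 ms
Then RT(2) = 362.815 + 188.046 × log₂ 2 = 362.815 + 188.046 × 1 ≈ 550.861 ms.

550.9 ms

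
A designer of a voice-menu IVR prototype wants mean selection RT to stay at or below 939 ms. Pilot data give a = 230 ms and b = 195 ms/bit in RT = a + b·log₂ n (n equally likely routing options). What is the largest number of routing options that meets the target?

12

Information budget: (939 − 230)/195 = 3.6359 bits, so n ≤ 2^3.6359 = 12.431 → at most 12.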